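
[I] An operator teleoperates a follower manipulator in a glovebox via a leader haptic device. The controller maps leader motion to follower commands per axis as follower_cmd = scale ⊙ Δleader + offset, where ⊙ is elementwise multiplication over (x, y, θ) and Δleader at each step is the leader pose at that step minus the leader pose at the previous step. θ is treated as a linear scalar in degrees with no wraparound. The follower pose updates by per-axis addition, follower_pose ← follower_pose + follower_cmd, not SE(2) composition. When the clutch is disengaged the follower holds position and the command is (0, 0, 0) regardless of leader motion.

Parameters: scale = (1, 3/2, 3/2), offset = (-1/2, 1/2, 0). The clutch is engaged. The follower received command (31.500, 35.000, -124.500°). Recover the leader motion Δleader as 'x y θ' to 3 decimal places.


32.000 23.000 -83.000

axis x: (31.500 − -1/2) / (1) = 32.000
axis y: (35.000 − 1/2) / (3/2) = 23.000
axis θ: (-124.500 − 0) / (3/2) = -83.000


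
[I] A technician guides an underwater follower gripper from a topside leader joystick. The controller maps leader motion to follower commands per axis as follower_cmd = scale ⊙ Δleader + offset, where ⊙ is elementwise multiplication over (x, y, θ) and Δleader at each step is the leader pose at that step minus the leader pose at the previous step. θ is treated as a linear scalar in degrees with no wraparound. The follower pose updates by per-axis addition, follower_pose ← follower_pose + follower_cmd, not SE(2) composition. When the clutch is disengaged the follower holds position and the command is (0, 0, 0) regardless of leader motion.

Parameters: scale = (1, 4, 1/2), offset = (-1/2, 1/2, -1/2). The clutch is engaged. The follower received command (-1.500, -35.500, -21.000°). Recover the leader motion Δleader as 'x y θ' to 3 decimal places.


axis x: (-1.500 − -1/2) / (1) = -1.000
axis y: (-35.500 − 1/2) / (4) = -9.000
axis θ: (-21.000 − -1/2) / (1/2) = -41.000

-1.000 -9.000 -41.000


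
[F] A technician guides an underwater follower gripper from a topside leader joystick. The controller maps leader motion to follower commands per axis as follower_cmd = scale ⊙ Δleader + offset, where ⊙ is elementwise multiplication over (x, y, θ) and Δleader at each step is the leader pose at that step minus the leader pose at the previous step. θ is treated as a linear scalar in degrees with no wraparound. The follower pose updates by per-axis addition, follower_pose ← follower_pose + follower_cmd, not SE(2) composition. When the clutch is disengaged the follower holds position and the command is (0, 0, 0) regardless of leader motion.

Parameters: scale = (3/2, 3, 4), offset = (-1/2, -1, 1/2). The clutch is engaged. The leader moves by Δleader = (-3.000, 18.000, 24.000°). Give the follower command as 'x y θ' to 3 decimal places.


-5.000 53.000 96.500

axis x: 3/2·-3.000 + -1/2 = -5.000
axis y: 3·18.000 + -1 = 53.000
axis θ: 4·24.000 + 1/2 = 96.500


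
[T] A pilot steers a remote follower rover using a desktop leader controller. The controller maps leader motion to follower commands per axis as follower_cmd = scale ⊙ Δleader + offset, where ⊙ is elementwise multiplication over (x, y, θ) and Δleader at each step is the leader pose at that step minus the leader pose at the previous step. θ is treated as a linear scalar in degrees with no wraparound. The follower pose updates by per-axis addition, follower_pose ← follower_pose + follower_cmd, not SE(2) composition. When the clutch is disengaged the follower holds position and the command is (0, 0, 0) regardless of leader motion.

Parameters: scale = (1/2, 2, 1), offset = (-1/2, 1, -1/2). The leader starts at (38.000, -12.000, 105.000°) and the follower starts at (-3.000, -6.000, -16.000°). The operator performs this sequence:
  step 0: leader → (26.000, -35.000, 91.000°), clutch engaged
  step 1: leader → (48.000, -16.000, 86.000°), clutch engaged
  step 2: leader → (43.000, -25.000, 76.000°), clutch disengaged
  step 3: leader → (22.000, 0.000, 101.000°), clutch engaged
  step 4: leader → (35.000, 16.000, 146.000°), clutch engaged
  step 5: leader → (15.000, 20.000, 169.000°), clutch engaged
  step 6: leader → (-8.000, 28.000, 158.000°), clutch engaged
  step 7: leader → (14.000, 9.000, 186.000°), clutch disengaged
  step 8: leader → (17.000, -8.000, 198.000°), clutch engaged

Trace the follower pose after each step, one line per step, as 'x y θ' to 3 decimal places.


step 0: Δleader=(-12.000, -23.000, -14.000°), engaged; cmd=(-6.500, -45.000, -14.500°) → follower=(-9.500, -51.000, -30.500°)
step 1: Δleader=(22.000, 19.000, -5.000°), engaged; cmd=(10.500, 39.000, -5.500°) → follower=(1.000, -12.000, -36.000°)
step 2: Δleader=(-5.000, -9.000, -10.000°), disengaged; cmd=(0,0,0) → follower holds at (1.000, -12.000, -36.000°)
step 3: Δleader=(-21.000, 25.000, 25.000°), engaged; cmd=(-11.000, 51.000, 24.500°) → follower=(-10.000, 39.000, -11.500°)
step 4: Δleader=(13.000, 16.000, 45.000°), engaged; cmd=(6.000, 33.000, 44.500°) → follower=(-4.000, 72.000, 33.000°)
step 5: Δleader=(-20.000, 4.000, 23.000°), engaged; cmd=(-10.500, 9.000, 22.500°) → follower=(-14.500, 81.000, 55.500°)
step 6: Δleader=(-23.000, 8.000, -11.000°), engaged; cmd=(-12.000, 17.000, -11.500°) → follower=(-26.500, 98.000, 44.000°)
step 7: Δleader=(22.000, -19.000, 28.000°), disengaged; cmd=(0,0,0) → follower holds at (-26.500, 98.000, 44.000°)
step 8: Δleader=(3.000, -17.000, 12.000°), engaged; cmd=(1.000, -33.000, 11.500°) → follower=(-25.500, 65.000, 55.500°)

-9.500 -51.000 -30.500
1.000 -12.000 -36.000
1.000 -12.000 -36.000
-10.000 39.000 -11.500
-4.000 72.000 33.000
-14.500 81.000 55.500
-26.500 98.000 44.000
-26.500 98.000 44.000
-25.500 65.000 55.500


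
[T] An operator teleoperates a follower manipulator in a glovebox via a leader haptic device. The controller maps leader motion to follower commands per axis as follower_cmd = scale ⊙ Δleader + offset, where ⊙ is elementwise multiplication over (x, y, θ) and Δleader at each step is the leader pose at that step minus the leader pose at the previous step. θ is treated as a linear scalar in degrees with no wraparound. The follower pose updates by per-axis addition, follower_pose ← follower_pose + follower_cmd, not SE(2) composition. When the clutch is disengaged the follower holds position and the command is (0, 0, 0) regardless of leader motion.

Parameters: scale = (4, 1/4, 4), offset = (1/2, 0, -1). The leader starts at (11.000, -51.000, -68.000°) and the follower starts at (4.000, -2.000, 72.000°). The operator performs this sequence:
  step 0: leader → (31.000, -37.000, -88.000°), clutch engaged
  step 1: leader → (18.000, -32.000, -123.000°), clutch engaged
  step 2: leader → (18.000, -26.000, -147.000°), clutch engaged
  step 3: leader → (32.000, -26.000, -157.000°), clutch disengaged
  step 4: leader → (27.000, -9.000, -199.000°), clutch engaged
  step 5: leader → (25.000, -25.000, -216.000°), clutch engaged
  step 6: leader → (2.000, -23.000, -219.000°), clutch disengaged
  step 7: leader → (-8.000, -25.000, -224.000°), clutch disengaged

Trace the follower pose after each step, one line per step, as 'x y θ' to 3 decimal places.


84.500 1.500 -9.000
33.000 2.750 -150.000
33.500 4.250 -247.000
33.500 4.250 -247.000
14.000 8.500 -416.000
6.500 4.500 -485.000
6.500 4.500 -485.000
6.500 4.500 -485.000

step 0: Δleader=(20.000, 14.000, -20.000°), engaged; cmd=(80.500, 3.500, -81.000°) → follower=(84.500, 1.500, -9.000°)
step 1: Δleader=(-13.000, 5.000, -35.000°), engaged; cmd=(-51.500, 1.250, -141.000°) → follower=(33.000, 2.750, -150.000°)
step 2: Δleader=(0.000, 6.000, -24.000°), engaged; cmd=(0.500, 1.500, -97.000°) → follower=(33.500, 4.250, -247.000°)
step 3: Δleader=(14.000, 0.000, -10.000°), disengaged; cmd=(0,0,0) → follower holds at (33.500, 4.250, -247.000°)
step 4: Δleader=(-5.000, 17.000, -42.000°), engaged; cmd=(-19.500, 4.250, -169.000°) → follower=(14.000, 8.500, -416.000°)
step 5: Δleader=(-2.000, -16.000, -17.000°), engaged; cmd=(-7.500, -4.000, -69.000°) → follower=(6.500, 4.500, -485.000°)
step 6: Δleader=(-23.000, 2.000, -3.000°), disengaged; cmd=(0,0,0) → follower holds at (6.500, 4.500, -485.000°)
step 7: Δleader=(-10.000, -2.000, -5.000°), disengaged; cmd=(0,0,0) → follower holds at (6.500, 4.500, -485.000°)


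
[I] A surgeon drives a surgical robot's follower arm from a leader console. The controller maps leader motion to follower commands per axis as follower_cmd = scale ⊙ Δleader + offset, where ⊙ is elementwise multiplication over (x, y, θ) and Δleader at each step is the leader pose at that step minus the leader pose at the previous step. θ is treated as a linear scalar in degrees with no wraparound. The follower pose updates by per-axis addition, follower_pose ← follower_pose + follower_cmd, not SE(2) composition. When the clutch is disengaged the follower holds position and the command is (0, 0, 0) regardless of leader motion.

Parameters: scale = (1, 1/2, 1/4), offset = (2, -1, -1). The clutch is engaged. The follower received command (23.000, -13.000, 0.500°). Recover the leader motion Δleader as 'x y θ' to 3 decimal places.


21.000 -24.000 6.000

axis x: (23.000 − 2) / (1) = 21.000
axis y: (-13.000 − -1) / (1/2) = -24.000
axis θ: (0.500 − -1) / (1/4) = 6.000


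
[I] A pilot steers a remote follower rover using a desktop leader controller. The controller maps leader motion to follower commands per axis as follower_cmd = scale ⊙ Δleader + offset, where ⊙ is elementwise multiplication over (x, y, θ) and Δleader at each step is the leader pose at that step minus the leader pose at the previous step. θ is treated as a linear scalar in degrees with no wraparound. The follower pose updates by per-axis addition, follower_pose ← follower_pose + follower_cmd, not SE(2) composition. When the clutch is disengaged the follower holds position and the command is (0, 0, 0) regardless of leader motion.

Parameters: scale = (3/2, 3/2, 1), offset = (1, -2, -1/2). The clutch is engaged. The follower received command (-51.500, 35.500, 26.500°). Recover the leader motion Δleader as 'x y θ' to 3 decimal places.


axis x: (-51.500 − 1) / (3/2) = -35.000
axis y: (35.500 − -2) / (3/2) = 25.000
axis θ: (26.500 − -1/2) / (1) = 27.000

-35.000 25.000 27.000


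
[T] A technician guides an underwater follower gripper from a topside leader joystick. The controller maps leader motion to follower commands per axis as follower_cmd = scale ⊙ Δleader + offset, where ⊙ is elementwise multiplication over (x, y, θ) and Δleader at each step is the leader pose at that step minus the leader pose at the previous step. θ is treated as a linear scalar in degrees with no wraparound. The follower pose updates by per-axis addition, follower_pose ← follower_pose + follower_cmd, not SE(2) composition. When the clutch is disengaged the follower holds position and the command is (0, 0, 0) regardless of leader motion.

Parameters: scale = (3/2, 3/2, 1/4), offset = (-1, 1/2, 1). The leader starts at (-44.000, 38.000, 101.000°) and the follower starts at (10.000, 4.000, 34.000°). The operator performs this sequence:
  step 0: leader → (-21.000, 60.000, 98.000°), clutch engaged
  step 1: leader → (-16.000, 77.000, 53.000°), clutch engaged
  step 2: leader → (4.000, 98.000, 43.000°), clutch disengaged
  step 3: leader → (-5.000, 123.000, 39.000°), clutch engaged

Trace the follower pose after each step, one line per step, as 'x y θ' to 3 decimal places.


43.500 37.500 34.250
50.000 63.500 24.000
50.000 63.500 24.000
35.500 101.500 24.000

step 0: Δleader=(23.000, 22.000, -3.000°), engaged; cmd=(33.500, 33.500, 0.250°) → follower=(43.500, 37.500, 34.250°)
step 1: Δleader=(5.000, 17.000, -45.000°), engaged; cmd=(6.500, 26.000, -10.250°) → follower=(50.000, 63.500, 24.000°)
step 2: Δleader=(20.000, 21.000, -10.000°), disengaged; cmd=(0,0,0) → follower holds at (50.000, 63.500, 24.000°)
step 3: Δleader=(-9.000, 25.000, -4.000°), engaged; cmd=(-14.500, 38.000, 0.000°) → follower=(35.500, 101.500, 24.000°)


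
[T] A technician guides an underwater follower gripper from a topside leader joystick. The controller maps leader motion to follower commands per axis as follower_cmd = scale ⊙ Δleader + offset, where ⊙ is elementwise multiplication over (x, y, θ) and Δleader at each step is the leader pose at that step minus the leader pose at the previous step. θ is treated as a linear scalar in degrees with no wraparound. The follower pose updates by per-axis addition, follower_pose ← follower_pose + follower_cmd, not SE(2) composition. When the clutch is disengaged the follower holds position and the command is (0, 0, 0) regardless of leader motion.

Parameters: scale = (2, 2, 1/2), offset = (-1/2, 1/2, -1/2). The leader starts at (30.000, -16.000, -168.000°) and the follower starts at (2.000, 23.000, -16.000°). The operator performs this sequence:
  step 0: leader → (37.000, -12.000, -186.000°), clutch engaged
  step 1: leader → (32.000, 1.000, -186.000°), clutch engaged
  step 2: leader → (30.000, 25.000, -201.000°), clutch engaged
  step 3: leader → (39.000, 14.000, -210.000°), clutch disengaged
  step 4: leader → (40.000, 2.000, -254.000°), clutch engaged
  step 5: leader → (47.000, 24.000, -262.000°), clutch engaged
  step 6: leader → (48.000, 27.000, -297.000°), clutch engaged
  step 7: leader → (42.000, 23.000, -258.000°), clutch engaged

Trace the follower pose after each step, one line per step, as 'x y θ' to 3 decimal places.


15.500 31.500 -25.500
5.000 58.000 -26.000
0.500 106.500 -34.000
0.500 106.500 -34.000
2.000 83.000 -56.500
15.500 127.500 -61.000
17.000 134.000 -79.000
4.500 126.500 -60.000

step 0: Δleader=(7.000, 4.000, -18.000°), engaged; cmd=(13.500, 8.500, -9.500°) → follower=(15.500, 31.500, -25.500°)
step 1: Δleader=(-5.000, 13.000, 0.000°), engaged; cmd=(-10.500, 26.500, -0.500°) → follower=(5.000, 58.000, -26.000°)
step 2: Δleader=(-2.000, 24.000, -15.000°), engaged; cmd=(-4.500, 48.500, -8.000°) → follower=(0.500, 106.500, -34.000°)
step 3: Δleader=(9.000, -11.000, -9.000°), disengaged; cmd=(0,0,0) → follower holds at (0.500, 106.500, -34.000°)
step 4: Δleader=(1.000, -12.000, -44.000°), engaged; cmd=(1.500, -23.500, -22.500°) → follower=(2.000, 83.000, -56.500°)
step 5: Δleader=(7.000, 22.000, -8.000°), engaged; cmd=(13.500, 44.500, -4.500°) → follower=(15.500, 127.500, -61.000°)
step 6: Δleader=(1.000, 3.000, -35.000°), engaged; cmd=(1.500, 6.500, -18.000°) → follower=(17.000, 134.000, -79.000°)
step 7: Δleader=(-6.000, -4.000, 39.000°), engaged; cmd=(-12.500, -7.500, 19.000°) → follower=(4.500, 126.500, -60.000°)


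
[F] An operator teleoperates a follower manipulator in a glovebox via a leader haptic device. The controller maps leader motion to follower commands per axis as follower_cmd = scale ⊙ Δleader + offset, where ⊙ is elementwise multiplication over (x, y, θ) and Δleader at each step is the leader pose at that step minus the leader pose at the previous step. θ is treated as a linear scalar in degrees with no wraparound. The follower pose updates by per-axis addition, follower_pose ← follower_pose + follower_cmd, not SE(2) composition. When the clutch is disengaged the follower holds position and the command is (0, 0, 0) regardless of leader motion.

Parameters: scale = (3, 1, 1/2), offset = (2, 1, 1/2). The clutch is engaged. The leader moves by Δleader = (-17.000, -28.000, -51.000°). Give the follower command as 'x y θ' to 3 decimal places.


-49.000 -27.000 -25.000

axis x: 3·-17.000 + 2 = -49.000
axis y: 1·-28.000 + 1 = -27.000
axis θ: 1/2·-51.000 + 1/2 = -25.000


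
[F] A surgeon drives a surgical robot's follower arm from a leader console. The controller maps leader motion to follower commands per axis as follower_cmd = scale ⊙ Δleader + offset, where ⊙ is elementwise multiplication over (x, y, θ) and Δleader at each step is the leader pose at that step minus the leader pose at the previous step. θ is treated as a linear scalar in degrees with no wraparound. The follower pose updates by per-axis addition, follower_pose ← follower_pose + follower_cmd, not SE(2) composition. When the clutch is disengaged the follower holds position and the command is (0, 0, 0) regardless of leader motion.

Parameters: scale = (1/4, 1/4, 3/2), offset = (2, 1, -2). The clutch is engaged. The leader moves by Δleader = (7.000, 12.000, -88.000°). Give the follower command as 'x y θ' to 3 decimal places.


axis x: 1/4·7.000 + 2 = 3.750
axis y: 1/4·12.000 + 1 = 4.000
axis θ: 3/2·-88.000 + -2 = -134.000

3.750 4.000 -134.000


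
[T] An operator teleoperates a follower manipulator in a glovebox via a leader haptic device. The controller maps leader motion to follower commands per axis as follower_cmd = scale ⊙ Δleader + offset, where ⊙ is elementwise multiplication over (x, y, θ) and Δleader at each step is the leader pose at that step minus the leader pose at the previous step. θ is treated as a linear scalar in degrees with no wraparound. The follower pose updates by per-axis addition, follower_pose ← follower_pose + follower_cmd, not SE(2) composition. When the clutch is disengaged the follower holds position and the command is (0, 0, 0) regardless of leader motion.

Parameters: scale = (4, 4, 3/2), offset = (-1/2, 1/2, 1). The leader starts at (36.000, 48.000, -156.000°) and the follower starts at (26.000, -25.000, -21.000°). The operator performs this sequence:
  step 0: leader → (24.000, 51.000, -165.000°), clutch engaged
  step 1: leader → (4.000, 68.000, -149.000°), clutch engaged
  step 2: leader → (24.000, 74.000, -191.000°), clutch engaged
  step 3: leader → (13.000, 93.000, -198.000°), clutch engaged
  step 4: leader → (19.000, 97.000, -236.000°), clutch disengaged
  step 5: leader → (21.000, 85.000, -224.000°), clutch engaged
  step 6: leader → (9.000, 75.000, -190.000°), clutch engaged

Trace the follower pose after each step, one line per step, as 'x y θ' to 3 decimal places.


step 0: Δleader=(-12.000, 3.000, -9.000°), engaged; cmd=(-48.500, 12.500, -12.500°) → follower=(-22.500, -12.500, -33.500°)
step 1: Δleader=(-20.000, 17.000, 16.000°), engaged; cmd=(-80.500, 68.500, 25.000°) → follower=(-103.000, 56.000, -8.500°)
step 2: Δleader=(20.000, 6.000, -42.000°), engaged; cmd=(79.500, 24.500, -62.000°) → follower=(-23.500, 80.500, -70.500°)
step 3: Δleader=(-11.000, 19.000, -7.000°), engaged; cmd=(-44.500, 76.500, -9.500°) → follower=(-68.000, 157.000, -80.000°)
step 4: Δleader=(6.000, 4.000, -38.000°), disengaged; cmd=(0,0,0) → follower holds at (-68.000, 157.000, -80.000°)
step 5: Δleader=(2.000, -12.000, 12.000°), engaged; cmd=(7.500, -47.500, 19.000°) → follower=(-60.500, 109.500, -61.000°)
step 6: Δleader=(-12.000, -10.000, 34.000°), engaged; cmd=(-48.500, -39.500, 52.000°) → follower=(-109.000, 70.000, -9.000°)

-22.500 -12.500 -33.500
-103.000 56.000 -8.500
-23.500 80.500 -70.500
-68.000 157.000 -80.000
-68.000 157.000 -80.000
-60.500 109.500 -61.000
-109.000 70.000 -9.000


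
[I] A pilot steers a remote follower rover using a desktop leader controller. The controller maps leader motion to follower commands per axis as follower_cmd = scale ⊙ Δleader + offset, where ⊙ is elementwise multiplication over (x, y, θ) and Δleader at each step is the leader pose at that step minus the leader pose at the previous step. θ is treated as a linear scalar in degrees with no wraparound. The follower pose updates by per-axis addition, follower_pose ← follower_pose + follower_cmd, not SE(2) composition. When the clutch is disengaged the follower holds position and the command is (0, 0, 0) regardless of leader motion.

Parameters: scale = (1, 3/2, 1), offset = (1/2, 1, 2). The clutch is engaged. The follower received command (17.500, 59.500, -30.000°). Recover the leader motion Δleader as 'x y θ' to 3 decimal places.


17.000 39.000 -32.000

axis x: (17.500 − 1/2) / (1) = 17.000
axis y: (59.500 − 1) / (3/2) = 39.000
axis θ: (-30.000 − 2) / (1) = -32.000


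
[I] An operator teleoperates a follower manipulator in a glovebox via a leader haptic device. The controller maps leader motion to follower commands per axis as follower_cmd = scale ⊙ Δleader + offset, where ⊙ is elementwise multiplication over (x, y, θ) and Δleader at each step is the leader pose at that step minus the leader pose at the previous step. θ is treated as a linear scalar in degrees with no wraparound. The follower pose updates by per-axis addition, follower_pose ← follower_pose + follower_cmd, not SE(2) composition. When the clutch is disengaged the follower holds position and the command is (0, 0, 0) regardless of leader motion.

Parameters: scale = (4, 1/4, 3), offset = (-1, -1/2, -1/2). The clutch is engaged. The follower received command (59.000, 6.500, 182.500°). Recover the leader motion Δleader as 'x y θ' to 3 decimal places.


15.000 28.000 61.000

axis x: (59.000 − -1) / (4) = 15.000
axis y: (6.500 − -1/2) / (1/4) = 28.000
axis θ: (182.500 − -1/2) / (3) = 61.000


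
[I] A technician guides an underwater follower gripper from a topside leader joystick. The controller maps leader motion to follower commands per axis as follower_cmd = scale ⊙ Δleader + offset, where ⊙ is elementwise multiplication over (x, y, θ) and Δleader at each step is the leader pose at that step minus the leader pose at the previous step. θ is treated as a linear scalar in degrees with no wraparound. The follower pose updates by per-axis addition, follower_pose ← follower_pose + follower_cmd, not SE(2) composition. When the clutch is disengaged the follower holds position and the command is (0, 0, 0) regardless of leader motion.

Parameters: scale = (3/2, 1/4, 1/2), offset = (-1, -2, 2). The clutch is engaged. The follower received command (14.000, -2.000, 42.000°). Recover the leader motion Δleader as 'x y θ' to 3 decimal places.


axis x: (14.000 − -1) / (3/2) = 10.000
axis y: (-2.000 − -2) / (1/4) = 0.000
axis θ: (42.000 − 2) / (1/2) = 80.000

10.000 0.000 80.000


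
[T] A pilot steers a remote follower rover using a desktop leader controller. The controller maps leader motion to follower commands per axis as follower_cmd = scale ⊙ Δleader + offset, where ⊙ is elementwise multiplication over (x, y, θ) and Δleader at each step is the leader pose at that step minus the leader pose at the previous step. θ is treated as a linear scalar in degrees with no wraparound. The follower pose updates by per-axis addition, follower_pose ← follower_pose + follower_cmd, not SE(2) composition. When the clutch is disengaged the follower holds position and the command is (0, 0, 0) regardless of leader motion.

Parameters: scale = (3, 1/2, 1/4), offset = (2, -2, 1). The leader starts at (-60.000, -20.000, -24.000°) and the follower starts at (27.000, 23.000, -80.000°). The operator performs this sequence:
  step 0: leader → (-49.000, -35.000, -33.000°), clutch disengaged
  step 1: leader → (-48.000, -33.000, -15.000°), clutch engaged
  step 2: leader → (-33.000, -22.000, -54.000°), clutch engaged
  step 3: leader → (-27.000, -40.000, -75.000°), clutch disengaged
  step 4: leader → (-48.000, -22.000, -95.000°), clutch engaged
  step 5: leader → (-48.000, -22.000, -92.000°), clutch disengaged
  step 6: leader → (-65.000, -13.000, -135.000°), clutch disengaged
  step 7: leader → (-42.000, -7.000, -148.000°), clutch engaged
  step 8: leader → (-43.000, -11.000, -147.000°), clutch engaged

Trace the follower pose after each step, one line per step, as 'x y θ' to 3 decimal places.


step 0: Δleader=(11.000, -15.000, -9.000°), disengaged; cmd=(0,0,0) → follower holds at (27.000, 23.000, -80.000°)
step 1: Δleader=(1.000, 2.000, 18.000°), engaged; cmd=(5.000, -1.000, 5.500°) → follower=(32.000, 22.000, -74.500°)
step 2: Δleader=(15.000, 11.000, -39.000°), engaged; cmd=(47.000, 3.500, -8.750°) → follower=(79.000, 25.500, -83.250°)
step 3: Δleader=(6.000, -18.000, -21.000°), disengaged; cmd=(0,0,0) → follower holds at (79.000, 25.500, -83.250°)
step 4: Δleader=(-21.000, 18.000, -20.000°), engaged; cmd=(-61.000, 7.000, -4.000°) → follower=(18.000, 32.500, -87.250°)
step 5: Δleader=(0.000, 0.000, 3.000°), disengaged; cmd=(0,0,0) → follower holds at (18.000, 32.500, -87.250°)
step 6: Δleader=(-17.000, 9.000, -43.000°), disengaged; cmd=(0,0,0) → follower holds at (18.000, 32.500, -87.250°)
step 7: Δleader=(23.000, 6.000, -13.000°), engaged; cmd=(71.000, 1.000, -2.250°) → follower=(89.000, 33.500, -89.500°)
step 8: Δleader=(-1.000, -4.000, 1.000°), engaged; cmd=(-1.000, -4.000, 1.250°) → follower=(88.000, 29.500, -88.250°)

27.000 23.000 -80.000
32.000 22.000 -74.500
79.000 25.500 -83.250
79.000 25.500 -83.250
18.000 32.500 -87.250
18.000 32.500 -87.250
18.000 32.500 -87.250
89.000 33.500 -89.500
88.000 29.500 -88.250


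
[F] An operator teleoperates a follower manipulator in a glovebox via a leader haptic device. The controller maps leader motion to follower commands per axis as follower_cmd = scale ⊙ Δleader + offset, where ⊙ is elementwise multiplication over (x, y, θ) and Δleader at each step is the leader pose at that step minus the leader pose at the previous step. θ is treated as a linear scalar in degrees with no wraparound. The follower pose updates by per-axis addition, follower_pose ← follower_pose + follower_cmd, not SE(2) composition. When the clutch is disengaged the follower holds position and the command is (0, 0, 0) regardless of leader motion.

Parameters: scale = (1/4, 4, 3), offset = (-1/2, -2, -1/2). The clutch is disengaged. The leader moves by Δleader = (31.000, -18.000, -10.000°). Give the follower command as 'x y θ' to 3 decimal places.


clutch disengaged → follower holds; cmd = (0, 0, 0)

0.000 0.000 0.000


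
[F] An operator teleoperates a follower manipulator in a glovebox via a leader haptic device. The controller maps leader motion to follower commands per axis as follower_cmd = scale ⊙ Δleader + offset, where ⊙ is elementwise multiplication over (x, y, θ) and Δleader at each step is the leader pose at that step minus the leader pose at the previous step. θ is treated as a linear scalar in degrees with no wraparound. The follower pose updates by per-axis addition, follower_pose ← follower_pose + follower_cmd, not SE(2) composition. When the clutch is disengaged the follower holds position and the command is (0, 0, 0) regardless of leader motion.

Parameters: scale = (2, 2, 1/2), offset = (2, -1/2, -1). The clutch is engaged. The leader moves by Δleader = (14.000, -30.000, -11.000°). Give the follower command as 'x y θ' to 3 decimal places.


30.000 -60.500 -6.500

axis x: 2·14.000 + 2 = 30.000
axis y: 2·-30.000 + -1/2 = -60.500
axis θ: 1/2·-11.000 + -1 = -6.500


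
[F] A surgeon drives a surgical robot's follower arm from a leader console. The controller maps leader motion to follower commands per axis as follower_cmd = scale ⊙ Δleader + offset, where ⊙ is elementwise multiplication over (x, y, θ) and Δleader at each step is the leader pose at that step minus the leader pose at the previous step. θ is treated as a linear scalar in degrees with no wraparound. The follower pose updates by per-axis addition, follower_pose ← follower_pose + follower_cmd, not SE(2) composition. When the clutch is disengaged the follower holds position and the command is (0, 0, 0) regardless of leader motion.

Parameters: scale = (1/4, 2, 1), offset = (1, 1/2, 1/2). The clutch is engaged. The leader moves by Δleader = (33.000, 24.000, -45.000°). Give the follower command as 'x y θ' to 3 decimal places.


9.250 48.500 -44.500

axis x: 1/4·33.000 + 1 = 9.250
axis y: 2·24.000 + 1/2 = 48.500
axis θ: 1·-45.000 + 1/2 = -44.500


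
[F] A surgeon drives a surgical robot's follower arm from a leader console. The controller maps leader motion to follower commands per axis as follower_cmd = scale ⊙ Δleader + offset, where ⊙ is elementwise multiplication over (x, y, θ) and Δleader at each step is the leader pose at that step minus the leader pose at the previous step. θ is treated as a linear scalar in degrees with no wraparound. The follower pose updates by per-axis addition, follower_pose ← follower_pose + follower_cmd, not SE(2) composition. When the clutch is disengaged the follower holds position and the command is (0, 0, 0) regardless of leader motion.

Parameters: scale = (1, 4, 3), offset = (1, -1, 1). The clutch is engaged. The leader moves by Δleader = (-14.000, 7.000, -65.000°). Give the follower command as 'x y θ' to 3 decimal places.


axis x: 1·-14.000 + 1 = -13.000
axis y: 4·7.000 + -1 = 27.000
axis θ: 3·-65.000 + 1 = -194.000

-13.000 27.000 -194.000


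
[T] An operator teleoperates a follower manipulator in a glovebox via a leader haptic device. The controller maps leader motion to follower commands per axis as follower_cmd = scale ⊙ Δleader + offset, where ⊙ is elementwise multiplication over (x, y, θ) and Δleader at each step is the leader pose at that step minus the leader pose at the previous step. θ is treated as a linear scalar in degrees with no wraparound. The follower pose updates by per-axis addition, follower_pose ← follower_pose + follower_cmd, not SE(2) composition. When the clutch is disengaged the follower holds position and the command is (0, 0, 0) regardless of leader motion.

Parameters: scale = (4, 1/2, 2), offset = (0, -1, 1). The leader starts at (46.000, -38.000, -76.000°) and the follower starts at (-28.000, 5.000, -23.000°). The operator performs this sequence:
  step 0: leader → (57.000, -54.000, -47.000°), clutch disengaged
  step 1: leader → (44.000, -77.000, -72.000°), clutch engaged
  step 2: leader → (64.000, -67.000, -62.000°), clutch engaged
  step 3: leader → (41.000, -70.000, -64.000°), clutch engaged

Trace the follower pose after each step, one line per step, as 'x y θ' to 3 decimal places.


-28.000 5.000 -23.000
-80.000 -7.500 -72.000
0.000 -3.500 -51.000
-92.000 -6.000 -54.000

step 0: Δleader=(11.000, -16.000, 29.000°), disengaged; cmd=(0,0,0) → follower holds at (-28.000, 5.000, -23.000°)
step 1: Δleader=(-13.000, -23.000, -25.000°), engaged; cmd=(-52.000, -12.500, -49.000°) → follower=(-80.000, -7.500, -72.000°)
step 2: Δleader=(20.000, 10.000, 10.000°), engaged; cmd=(80.000, 4.000, 21.000°) → follower=(0.000, -3.500, -51.000°)
step 3: Δleader=(-23.000, -3.000, -2.000°), engaged; cmd=(-92.000, -2.500, -3.000°) → follower=(-92.000, -6.000, -54.000°)


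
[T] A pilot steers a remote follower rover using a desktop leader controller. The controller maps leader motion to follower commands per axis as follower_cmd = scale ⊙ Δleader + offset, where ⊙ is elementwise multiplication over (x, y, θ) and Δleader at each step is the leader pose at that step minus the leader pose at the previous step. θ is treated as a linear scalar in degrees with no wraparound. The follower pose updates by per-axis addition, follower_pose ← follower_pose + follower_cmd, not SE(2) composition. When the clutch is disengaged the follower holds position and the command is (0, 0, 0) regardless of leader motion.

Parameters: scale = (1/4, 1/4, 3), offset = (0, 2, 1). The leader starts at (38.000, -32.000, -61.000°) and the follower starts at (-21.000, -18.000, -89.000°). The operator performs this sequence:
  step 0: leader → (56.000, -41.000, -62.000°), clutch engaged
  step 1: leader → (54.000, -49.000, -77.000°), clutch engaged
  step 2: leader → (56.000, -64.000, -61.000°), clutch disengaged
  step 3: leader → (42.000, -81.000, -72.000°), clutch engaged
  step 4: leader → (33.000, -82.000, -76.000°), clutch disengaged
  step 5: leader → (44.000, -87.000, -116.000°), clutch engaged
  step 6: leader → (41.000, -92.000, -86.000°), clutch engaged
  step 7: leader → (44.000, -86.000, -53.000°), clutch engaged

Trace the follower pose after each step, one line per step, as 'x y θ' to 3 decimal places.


-16.500 -18.250 -91.000
-17.000 -18.250 -135.000
-17.000 -18.250 -135.000
-20.500 -20.500 -167.000
-20.500 -20.500 -167.000
-17.750 -19.750 -286.000
-18.500 -19.000 -195.000
-17.750 -15.500 -95.000

step 0: Δleader=(18.000, -9.000, -1.000°), engaged; cmd=(4.500, -0.250, -2.000°) → follower=(-16.500, -18.250, -91.000°)
step 1: Δleader=(-2.000, -8.000, -15.000°), engaged; cmd=(-0.500, 0.000, -44.000°) → follower=(-17.000, -18.250, -135.000°)
step 2: Δleader=(2.000, -15.000, 16.000°), disengaged; cmd=(0,0,0) → follower holds at (-17.000, -18.250, -135.000°)
step 3: Δleader=(-14.000, -17.000, -11.000°), engaged; cmd=(-3.500, -2.250, -32.000°) → follower=(-20.500, -20.500, -167.000°)
step 4: Δleader=(-9.000, -1.000, -4.000°), disengaged; cmd=(0,0,0) → follower holds at (-20.500, -20.500, -167.000°)
step 5: Δleader=(11.000, -5.000, -40.000°), engaged; cmd=(2.750, 0.750, -119.000°) → follower=(-17.750, -19.750, -286.000°)
step 6: Δleader=(-3.000, -5.000, 30.000°), engaged; cmd=(-0.750, 0.750, 91.000°) → follower=(-18.500, -19.000, -195.000°)
step 7: Δleader=(3.000, 6.000, 33.000°), engaged; cmd=(0.750, 3.500, 100.000°) → follower=(-17.750, -15.500, -95.000°)


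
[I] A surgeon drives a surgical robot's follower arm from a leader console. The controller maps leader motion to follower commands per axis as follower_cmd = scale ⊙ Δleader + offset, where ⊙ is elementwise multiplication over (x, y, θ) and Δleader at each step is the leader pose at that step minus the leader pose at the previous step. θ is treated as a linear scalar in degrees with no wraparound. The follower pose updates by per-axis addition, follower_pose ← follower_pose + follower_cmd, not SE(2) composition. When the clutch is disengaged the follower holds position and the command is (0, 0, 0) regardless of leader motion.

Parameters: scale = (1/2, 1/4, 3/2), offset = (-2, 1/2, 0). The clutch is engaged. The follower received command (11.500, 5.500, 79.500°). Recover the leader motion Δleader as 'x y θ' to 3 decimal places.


axis x: (11.500 − -2) / (1/2) = 27.000
axis y: (5.500 − 1/2) / (1/4) = 20.000
axis θ: (79.500 − 0) / (3/2) = 53.000

27.000 20.000 53.000


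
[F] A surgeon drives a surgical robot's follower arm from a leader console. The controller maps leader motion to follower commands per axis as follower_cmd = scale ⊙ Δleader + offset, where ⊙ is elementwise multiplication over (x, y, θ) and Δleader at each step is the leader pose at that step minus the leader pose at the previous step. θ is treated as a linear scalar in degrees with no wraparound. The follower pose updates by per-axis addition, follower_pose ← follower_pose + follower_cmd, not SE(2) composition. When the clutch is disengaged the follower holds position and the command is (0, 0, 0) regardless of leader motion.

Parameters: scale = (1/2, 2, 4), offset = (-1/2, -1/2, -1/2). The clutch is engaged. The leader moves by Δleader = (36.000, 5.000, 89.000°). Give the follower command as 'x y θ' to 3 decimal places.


17.500 9.500 355.500

axis x: 1/2·36.000 + -1/2 = 17.500
axis y: 2·5.000 + -1/2 = 9.500
axis θ: 4·89.000 + -1/2 = 355.500


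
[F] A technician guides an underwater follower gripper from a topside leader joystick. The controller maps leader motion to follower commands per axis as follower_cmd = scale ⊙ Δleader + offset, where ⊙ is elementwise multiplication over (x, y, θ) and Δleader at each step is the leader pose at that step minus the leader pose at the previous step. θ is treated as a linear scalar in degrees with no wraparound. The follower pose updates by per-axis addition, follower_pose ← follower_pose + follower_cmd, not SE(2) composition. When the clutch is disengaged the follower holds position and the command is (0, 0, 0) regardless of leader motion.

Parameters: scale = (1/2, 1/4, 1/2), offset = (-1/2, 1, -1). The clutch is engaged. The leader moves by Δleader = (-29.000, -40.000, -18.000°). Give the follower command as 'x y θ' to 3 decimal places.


axis x: 1/2·-29.000 + -1/2 = -15.000
axis y: 1/4·-40.000 + 1 = -9.000
axis θ: 1/2·-18.000 + -1 = -10.000

-15.000 -9.000 -10.000


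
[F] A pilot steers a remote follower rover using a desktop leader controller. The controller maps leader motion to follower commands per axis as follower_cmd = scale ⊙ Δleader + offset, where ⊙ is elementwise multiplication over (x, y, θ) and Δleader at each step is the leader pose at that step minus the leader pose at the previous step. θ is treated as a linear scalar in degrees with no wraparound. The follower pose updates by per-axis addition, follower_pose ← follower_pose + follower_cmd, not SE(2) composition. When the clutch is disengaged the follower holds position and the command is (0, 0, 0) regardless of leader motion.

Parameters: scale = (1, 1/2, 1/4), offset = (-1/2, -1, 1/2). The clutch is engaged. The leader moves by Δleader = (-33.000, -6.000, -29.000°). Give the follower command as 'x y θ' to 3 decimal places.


-33.500 -4.000 -6.750

axis x: 1·-33.000 + -1/2 = -33.500
axis y: 1/2·-6.000 + -1 = -4.000
axis θ: 1/4·-29.000 + 1/2 = -6.750


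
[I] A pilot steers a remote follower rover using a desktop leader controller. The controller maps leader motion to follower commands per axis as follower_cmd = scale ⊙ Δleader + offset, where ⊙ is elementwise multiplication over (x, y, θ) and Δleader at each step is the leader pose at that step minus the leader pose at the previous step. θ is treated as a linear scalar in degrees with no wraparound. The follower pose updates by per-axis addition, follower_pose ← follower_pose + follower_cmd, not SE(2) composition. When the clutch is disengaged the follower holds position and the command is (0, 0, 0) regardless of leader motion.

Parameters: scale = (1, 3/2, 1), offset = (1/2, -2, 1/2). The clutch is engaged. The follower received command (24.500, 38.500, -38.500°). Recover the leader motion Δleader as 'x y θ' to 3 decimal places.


axis x: (24.500 − 1/2) / (1) = 24.000
axis y: (38.500 − -2) / (3/2) = 27.000
axis θ: (-38.500 − 1/2) / (1) = -39.000

24.000 27.000 -39.000


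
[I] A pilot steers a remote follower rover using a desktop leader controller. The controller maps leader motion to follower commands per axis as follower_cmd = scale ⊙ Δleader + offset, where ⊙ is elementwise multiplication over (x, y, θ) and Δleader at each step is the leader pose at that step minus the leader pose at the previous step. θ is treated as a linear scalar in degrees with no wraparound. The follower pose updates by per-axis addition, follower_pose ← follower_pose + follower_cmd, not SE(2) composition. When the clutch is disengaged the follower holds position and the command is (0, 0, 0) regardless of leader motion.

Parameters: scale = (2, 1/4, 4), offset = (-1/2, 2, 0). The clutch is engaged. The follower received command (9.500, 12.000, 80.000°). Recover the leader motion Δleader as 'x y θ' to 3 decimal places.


5.000 40.000 20.000

axis x: (9.500 − -1/2) / (2) = 5.000
axis y: (12.000 − 2) / (1/4) = 40.000
axis θ: (80.000 − 0) / (4) = 20.000


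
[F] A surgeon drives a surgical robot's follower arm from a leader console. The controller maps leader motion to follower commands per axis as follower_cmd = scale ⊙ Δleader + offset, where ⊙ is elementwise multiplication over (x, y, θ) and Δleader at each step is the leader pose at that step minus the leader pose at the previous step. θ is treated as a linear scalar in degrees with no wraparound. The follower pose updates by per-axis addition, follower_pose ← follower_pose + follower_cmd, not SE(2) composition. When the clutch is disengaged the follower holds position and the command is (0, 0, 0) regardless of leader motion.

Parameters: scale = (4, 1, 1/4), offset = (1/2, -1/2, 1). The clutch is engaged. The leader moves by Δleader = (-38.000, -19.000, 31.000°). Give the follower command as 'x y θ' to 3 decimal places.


-151.500 -19.500 8.750

axis x: 4·-38.000 + 1/2 = -151.500
axis y: 1·-19.000 + -1/2 = -19.500
axis θ: 1/4·31.000 + 1 = 8.750
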